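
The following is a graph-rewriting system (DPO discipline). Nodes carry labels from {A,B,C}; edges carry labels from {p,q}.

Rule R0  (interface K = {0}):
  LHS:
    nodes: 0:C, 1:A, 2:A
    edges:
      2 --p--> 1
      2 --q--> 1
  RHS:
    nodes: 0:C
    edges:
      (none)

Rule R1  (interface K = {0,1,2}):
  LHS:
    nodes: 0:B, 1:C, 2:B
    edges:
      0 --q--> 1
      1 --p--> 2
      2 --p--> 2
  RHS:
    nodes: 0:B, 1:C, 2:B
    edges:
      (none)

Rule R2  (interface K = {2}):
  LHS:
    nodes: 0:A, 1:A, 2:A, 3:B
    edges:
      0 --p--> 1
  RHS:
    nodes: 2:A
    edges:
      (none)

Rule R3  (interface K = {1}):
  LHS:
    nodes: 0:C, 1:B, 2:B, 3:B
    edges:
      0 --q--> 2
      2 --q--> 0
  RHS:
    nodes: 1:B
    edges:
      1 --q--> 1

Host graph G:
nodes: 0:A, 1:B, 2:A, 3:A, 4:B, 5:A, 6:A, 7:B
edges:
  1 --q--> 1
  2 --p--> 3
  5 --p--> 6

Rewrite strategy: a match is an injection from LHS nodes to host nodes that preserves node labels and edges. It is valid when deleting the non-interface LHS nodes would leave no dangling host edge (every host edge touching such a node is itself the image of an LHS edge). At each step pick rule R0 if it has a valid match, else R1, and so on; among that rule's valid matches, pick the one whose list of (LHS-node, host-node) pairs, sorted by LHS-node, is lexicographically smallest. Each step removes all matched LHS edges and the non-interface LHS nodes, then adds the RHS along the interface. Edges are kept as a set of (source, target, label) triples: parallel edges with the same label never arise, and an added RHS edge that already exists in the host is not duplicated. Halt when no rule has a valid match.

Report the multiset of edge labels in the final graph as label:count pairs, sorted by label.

[0] host  ⇒  8 nodes, 3 edges  {1-q->1 2-p->3 5-p->6}
[1] R2 @ {0↦2, 1↦3, 2↦0, 3↦4}  ⇒  5 nodes, 2 edges  {1-q->1 5-p->6}
[2] R2 @ {0↦5, 1↦6, 2↦0, 3↦7}  ⇒  2 nodes, 1 edges  {1-q->1}
normal form: no rule applies after step 2
NF edges: [(1, 1, 'q')]

Answer: q:1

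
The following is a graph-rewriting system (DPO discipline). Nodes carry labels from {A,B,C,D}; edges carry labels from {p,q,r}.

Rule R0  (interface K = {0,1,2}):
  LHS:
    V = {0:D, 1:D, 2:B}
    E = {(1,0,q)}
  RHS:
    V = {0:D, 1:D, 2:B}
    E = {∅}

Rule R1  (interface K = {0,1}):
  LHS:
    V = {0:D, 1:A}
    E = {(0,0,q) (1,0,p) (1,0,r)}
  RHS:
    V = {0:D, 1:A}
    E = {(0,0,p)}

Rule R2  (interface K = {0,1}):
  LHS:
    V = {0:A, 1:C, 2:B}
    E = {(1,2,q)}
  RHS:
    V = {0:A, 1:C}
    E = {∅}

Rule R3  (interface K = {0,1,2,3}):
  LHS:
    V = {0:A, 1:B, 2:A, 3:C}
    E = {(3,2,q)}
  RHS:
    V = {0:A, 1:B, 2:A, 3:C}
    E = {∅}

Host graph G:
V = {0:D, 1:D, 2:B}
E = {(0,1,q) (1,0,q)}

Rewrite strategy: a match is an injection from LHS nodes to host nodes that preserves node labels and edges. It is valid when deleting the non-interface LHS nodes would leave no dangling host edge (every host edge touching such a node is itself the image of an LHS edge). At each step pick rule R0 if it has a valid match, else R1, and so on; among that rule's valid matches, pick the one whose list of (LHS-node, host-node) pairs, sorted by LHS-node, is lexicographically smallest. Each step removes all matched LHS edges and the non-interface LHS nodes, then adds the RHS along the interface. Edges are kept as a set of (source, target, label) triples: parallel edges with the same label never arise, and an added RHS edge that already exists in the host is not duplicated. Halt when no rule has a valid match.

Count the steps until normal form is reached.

initial: |V|=3 |E|=2  E = 0-q->1 1-q->0
step 1: apply R0 at {0↦0, 1↦1, 2↦2}  → |V|=3 |E|=1  E = 0-q->1
step 2: apply R0 at {0↦1, 1↦0, 2↦2}  → |V|=3 |E|=0  E = ∅
halt: no rule applies after step 2

Answer: 2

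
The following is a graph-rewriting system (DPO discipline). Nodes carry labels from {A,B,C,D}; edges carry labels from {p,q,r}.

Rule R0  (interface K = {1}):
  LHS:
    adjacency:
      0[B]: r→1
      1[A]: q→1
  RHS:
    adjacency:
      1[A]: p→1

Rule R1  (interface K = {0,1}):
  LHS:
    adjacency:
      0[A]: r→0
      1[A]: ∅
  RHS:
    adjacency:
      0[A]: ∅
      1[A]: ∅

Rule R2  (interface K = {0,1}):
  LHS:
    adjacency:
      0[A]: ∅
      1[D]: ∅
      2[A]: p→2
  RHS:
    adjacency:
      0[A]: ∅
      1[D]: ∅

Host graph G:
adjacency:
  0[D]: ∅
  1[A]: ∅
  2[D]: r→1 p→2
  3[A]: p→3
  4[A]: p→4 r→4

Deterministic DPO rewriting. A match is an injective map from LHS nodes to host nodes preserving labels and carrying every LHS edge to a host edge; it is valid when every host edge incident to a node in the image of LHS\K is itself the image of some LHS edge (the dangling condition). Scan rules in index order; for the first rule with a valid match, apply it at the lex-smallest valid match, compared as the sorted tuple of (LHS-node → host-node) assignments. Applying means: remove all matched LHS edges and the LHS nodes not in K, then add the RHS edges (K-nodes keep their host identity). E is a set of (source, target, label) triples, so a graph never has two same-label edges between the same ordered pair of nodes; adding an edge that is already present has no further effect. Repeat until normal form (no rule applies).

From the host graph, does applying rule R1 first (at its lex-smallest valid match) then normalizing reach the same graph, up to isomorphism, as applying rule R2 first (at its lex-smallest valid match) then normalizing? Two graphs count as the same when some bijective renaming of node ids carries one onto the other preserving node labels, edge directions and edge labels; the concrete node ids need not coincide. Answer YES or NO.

branch R1-first: apply at {0↦4, 1↦1} → |E|=4, then 2 more step(s) → NF |V|=3 |E|=2 V={0:D, 1:A, 2:D} E=2-r->1 2-p->2
branch R2-first: apply at {0↦1, 1↦0, 2↦3} → |E|=4, then 2 more step(s) → NF |V|=3 |E|=2 V={0:D, 1:A, 2:D} E=2-r->1 2-p->2
graphs isomorphic (equal up to label-preserving node renaming)

Answer: YES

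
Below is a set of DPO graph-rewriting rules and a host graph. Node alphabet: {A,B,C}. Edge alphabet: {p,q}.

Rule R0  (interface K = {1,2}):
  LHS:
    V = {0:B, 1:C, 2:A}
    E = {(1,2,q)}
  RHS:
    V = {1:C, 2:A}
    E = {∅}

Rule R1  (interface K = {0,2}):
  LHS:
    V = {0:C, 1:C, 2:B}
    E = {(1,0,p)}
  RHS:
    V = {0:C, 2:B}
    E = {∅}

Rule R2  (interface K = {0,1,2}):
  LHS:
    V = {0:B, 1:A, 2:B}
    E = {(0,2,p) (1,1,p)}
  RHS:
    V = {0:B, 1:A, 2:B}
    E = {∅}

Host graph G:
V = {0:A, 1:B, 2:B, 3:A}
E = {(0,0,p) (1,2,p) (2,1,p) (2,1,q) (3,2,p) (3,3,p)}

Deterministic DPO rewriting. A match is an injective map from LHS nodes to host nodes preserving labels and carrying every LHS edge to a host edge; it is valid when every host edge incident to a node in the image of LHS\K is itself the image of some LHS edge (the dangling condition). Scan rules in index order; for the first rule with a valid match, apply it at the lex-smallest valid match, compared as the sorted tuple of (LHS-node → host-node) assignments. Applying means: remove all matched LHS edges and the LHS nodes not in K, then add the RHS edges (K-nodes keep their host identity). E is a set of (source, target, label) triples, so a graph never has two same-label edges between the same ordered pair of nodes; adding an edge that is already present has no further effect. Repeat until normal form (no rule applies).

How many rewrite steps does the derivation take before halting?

Answer: 2

Derivation:
initial: |V|=4 |E|=6  E = 0-p->0 1-p->2 2-p->1 2-q->1 3-p->2 3-p->3
step 1: apply R2 at {0↦1, 1↦0, 2↦2}  → |V|=4 |E|=4  E = 2-p->1 2-q->1 3-p->2 3-p->3
step 2: apply R2 at {0↦2, 1↦3, 2↦1}  → |V|=4 |E|=2  E = 2-q->1 3-p->2
normal form: no rule applies after step 2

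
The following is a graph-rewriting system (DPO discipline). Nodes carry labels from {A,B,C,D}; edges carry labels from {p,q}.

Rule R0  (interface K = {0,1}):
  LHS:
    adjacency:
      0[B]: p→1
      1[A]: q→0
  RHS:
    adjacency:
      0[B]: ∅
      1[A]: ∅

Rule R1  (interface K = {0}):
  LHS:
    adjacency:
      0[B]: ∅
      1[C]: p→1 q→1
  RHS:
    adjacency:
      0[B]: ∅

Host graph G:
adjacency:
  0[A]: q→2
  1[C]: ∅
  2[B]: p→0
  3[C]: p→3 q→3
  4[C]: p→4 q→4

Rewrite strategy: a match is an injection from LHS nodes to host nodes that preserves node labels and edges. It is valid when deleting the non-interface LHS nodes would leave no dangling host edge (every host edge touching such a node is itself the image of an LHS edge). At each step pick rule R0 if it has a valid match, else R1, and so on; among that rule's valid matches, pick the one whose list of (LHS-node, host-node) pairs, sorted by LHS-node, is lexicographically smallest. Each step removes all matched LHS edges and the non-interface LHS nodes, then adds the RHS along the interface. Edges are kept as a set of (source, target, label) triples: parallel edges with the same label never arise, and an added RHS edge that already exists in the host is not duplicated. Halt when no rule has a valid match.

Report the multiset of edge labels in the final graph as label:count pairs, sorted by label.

Answer: (no edges)

Steps:
start.  V:5 E:6  edges: 0-q->2 2-p->0 3-p->3 3-q->3 4-p->4 4-q->4
1. fire R0 via {0↦2, 1↦0}  →  V:5 E:4  edges: 3-p->3 3-q->3 4-p->4 4-q->4
2. fire R1 via {0↦2, 1↦3}  →  V:4 E:2  edges: 4-p->4 4-q->4
3. fire R1 via {0↦2, 1↦4}  →  V:3 E:0  edges: ∅
halt: no rule applies after step 3
NF edges: []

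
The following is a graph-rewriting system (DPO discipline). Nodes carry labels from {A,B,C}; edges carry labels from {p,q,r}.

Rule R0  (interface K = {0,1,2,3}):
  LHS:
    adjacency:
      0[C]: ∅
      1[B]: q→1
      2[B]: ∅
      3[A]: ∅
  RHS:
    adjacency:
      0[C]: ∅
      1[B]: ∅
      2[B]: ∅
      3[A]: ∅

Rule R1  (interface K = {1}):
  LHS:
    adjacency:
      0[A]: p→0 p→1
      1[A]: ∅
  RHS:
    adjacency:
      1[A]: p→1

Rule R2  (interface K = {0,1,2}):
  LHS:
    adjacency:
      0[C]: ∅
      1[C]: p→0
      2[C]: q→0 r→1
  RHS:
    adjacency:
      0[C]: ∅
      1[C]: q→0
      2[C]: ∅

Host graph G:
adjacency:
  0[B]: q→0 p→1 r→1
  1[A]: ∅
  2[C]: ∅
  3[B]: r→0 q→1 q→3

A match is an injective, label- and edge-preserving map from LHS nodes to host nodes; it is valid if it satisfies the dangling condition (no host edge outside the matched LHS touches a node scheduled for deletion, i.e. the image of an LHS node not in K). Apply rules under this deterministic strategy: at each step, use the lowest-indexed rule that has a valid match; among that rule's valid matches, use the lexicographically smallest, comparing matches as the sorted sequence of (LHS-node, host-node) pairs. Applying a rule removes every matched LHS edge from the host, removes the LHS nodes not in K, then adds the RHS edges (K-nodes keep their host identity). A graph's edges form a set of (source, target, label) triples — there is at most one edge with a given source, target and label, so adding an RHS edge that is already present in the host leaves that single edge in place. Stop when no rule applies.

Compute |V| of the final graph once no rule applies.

Answer: 4

Rewrite trace:
[0] host  ⇒  4 nodes, 6 edges  {0-q->0 0-p->1 0-r->1 3-r->0 3-q->1 3-q->3}
[1] R0 @ {0↦2, 1↦0, 2↦3, 3↦1}  ⇒  4 nodes, 5 edges  {0-p->1 0-r->1 3-r->0 3-q->1 3-q->3}
[2] R0 @ {0↦2, 1↦3, 2↦0, 3↦1}  ⇒  4 nodes, 4 edges  {0-p->1 0-r->1 3-r->0 3-q->1}
normal form: no rule applies after step 2
NF nodes: {0:B, 1:A, 2:C, 3:B}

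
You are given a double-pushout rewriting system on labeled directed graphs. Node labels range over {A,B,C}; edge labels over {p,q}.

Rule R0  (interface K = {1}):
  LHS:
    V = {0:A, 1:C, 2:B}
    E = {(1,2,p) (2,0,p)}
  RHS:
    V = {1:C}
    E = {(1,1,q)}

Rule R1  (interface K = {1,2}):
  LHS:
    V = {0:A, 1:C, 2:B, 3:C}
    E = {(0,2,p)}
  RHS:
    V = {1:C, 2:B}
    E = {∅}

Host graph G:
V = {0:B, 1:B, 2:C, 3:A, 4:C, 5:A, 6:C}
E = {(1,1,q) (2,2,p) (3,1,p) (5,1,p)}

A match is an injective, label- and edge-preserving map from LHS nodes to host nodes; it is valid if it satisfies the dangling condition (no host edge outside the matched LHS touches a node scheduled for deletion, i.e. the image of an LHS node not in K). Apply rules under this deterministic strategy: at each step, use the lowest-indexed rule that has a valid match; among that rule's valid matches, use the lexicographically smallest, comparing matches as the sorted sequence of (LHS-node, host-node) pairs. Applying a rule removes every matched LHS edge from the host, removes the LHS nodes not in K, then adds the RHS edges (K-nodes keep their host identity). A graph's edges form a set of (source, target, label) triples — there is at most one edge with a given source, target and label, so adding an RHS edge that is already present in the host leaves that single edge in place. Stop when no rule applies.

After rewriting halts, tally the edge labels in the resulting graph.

initial: |V|=7 |E|=4  E = 1-q->1 2-p->2 3-p->1 5-p->1
step 1: apply R1 at {0↦3, 1↦2, 2↦1, 3↦4}  → |V|=5 |E|=3  E = 1-q->1 2-p->2 5-p->1
step 2: apply R1 at {0↦5, 1↦2, 2↦1, 3↦6}  → |V|=3 |E|=2  E = 1-q->1 2-p->2
halt: no rule applies after step 2
NF edges: [(1, 1, 'q'), (2, 2, 'p')]

Answer: p:1 q:1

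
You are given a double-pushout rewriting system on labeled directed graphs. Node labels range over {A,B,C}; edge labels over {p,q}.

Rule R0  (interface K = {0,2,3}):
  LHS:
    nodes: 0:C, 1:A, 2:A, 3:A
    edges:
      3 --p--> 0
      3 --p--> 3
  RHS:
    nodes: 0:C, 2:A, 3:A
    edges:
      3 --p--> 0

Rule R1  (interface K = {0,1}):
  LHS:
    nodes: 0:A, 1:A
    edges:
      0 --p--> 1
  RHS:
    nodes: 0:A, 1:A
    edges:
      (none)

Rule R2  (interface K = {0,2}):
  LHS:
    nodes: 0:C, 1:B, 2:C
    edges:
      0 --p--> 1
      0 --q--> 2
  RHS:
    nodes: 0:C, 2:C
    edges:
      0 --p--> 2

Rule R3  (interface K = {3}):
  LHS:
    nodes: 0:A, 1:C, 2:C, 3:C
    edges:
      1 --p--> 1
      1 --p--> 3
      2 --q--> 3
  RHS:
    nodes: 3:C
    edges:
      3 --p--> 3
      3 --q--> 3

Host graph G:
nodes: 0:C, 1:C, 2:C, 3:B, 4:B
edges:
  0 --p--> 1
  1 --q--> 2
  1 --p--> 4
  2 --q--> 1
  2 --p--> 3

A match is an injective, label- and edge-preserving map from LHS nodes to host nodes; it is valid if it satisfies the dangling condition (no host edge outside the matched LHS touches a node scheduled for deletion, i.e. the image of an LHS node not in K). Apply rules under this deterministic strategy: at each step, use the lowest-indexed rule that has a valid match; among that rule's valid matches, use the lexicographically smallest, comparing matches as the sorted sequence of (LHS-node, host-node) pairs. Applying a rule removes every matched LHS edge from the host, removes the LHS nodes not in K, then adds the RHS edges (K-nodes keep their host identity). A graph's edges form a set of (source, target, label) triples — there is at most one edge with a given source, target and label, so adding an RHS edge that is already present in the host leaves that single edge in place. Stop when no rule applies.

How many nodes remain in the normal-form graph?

Answer: 3

Derivation:
start.  V:5 E:5  edges: 0-p->1 1-q->2 1-p->4 2-q->1 2-p->3
1. fire R2 via {0↦1, 1↦4, 2↦2}  →  V:4 E:4  edges: 0-p->1 1-p->2 2-q->1 2-p->3
2. fire R2 via {0↦2, 1↦3, 2↦1}  →  V:3 E:3  edges: 0-p->1 1-p->2 2-p->1
final graph: no rule applies after step 2
NF nodes: {0:C, 1:C, 2:C}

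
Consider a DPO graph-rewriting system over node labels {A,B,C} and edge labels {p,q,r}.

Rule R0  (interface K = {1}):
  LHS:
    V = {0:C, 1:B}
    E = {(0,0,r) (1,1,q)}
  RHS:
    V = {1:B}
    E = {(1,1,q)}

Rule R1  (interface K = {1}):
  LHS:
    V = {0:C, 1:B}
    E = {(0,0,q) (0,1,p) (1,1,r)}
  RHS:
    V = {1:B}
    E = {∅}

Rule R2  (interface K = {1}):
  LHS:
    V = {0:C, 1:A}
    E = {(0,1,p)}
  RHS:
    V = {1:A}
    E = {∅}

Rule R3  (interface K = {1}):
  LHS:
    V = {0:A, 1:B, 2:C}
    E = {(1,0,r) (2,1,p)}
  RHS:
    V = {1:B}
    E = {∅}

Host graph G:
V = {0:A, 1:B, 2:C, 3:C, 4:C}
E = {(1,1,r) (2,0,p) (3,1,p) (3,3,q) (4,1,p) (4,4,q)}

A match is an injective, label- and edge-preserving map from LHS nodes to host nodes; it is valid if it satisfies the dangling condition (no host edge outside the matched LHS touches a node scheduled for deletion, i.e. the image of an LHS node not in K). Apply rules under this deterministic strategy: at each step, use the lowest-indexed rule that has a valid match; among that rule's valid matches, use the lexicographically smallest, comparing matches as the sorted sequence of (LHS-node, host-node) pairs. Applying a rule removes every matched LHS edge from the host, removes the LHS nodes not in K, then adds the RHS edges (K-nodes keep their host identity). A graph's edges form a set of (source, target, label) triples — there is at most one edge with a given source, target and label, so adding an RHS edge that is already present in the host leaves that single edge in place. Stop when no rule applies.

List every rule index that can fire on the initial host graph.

R0: no valid match — LHS pattern not found
R1: 2 valid matches — {0↦3, 1↦1}, {0↦4, 1↦1}
R2: 1 valid match — {0↦2, 1↦0}
R3: no valid match — LHS pattern not found

Answer: [R1,R2]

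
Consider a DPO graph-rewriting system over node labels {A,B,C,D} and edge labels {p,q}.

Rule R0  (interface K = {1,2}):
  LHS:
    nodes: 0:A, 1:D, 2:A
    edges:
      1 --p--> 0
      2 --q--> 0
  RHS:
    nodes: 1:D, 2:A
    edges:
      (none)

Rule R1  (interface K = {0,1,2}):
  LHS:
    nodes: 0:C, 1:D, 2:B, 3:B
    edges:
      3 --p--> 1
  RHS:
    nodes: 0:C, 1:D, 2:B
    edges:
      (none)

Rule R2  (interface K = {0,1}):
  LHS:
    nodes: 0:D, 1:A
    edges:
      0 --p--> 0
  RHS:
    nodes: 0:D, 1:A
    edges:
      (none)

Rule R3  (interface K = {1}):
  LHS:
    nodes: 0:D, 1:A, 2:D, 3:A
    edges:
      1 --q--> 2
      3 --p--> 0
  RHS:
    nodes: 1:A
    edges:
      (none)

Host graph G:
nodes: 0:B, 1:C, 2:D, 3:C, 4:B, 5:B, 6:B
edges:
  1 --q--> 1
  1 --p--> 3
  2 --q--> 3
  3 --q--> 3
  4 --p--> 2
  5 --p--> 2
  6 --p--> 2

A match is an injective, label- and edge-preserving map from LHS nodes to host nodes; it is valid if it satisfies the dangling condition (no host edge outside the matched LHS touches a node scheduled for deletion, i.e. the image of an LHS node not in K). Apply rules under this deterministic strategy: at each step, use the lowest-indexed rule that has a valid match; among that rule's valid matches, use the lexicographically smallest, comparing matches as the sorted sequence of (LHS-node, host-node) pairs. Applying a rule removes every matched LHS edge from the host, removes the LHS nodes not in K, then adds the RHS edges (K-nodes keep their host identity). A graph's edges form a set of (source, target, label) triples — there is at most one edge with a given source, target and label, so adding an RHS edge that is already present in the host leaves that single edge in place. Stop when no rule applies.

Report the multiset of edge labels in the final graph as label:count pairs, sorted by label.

Answer: p:1 q:3

Derivation:
[0] host  ⇒  7 nodes, 7 edges  {1-q->1 1-p->3 2-q->3 3-q->3 4-p->2 5-p->2 6-p->2}
[1] R1 @ {0↦1, 1↦2, 2↦0, 3↦4}  ⇒  6 nodes, 6 edges  {1-q->1 1-p->3 2-q->3 3-q->3 5-p->2 6-p->2}
[2] R1 @ {0↦1, 1↦2, 2↦0, 3↦5}  ⇒  5 nodes, 5 edges  {1-q->1 1-p->3 2-q->3 3-q->3 6-p->2}
[3] R1 @ {0↦1, 1↦2, 2↦0, 3↦6}  ⇒  4 nodes, 4 edges  {1-q->1 1-p->3 2-q->3 3-q->3}
halt: no rule applies after step 3
NF edges: [(1, 1, 'q'), (1, 3, 'p'), (2, 3, 'q'), (3, 3, 'q')]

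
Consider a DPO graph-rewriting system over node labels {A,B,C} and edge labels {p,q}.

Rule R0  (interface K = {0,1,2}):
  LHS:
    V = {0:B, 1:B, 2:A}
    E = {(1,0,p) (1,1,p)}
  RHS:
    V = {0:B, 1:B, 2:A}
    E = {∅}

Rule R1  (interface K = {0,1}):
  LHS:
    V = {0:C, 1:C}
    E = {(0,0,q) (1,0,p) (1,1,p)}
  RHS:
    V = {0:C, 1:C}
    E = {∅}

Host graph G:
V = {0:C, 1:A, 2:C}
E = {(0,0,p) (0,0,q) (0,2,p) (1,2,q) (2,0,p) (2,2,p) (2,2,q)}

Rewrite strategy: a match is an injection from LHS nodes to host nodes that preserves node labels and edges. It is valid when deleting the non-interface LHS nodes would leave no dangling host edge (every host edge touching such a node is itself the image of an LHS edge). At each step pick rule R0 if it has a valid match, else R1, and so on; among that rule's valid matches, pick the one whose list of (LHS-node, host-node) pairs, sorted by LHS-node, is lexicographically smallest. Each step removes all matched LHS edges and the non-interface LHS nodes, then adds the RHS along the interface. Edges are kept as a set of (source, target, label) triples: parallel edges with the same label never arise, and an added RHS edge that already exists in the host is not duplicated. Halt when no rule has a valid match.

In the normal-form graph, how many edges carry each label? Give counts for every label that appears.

Answer: q:1

Derivation:
initial: |V|=3 |E|=7  E = 0-p->0 0-q->0 0-p->2 1-q->2 2-p->0 2-p->2 2-q->2
step 1: apply R1 at {0↦0, 1↦2}  → |V|=3 |E|=4  E = 0-p->0 0-p->2 1-q->2 2-q->2
step 2: apply R1 at {0↦2, 1↦0}  → |V|=3 |E|=1  E = 1-q->2
halt: no rule applies after step 2
NF edges: [(1, 2, 'q')]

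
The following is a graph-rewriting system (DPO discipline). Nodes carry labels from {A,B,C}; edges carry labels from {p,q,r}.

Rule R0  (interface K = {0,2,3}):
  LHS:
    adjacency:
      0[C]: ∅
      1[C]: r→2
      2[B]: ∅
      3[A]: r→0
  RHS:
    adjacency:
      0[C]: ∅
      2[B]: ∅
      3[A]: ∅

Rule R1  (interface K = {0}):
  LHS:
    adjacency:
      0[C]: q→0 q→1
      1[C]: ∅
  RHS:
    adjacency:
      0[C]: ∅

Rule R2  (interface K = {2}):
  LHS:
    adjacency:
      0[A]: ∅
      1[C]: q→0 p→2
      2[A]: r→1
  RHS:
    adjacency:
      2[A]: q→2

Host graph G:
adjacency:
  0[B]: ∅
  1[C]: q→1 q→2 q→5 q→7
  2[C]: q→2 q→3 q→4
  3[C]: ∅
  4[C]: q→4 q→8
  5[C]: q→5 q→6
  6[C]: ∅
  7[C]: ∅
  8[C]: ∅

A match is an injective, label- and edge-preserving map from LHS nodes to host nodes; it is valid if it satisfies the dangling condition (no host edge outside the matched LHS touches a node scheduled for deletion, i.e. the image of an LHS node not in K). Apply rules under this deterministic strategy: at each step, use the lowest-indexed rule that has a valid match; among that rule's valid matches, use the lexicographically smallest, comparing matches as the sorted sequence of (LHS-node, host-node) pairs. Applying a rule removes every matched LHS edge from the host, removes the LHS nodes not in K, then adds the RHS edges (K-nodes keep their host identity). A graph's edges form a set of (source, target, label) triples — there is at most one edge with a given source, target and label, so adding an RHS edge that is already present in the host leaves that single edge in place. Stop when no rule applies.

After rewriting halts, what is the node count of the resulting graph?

Answer: 5

Derivation:
start.  V:9 E:11  edges: 1-q->1 1-q->2 1-q->5 1-q->7 2-q->2 2-q->3 2-q->4 4-q->4 4-q->8 5-q->5 5-q->6
1. fire R1 via {0↦1, 1↦7}  →  V:8 E:9  edges: 1-q->2 1-q->5 2-q->2 2-q->3 2-q->4 4-q->4 4-q->8 5-q->5 5-q->6
2. fire R1 via {0↦2, 1↦3}  →  V:7 E:7  edges: 1-q->2 1-q->5 2-q->4 4-q->4 4-q->8 5-q->5 5-q->6
3. fire R1 via {0↦4, 1↦8}  →  V:6 E:5  edges: 1-q->2 1-q->5 2-q->4 5-q->5 5-q->6
4. fire R1 via {0↦5, 1↦6}  →  V:5 E:3  edges: 1-q->2 1-q->5 2-q->4
final graph: no rule applies after step 4
NF nodes: {0:B, 1:C, 2:C, 4:C, 5:C}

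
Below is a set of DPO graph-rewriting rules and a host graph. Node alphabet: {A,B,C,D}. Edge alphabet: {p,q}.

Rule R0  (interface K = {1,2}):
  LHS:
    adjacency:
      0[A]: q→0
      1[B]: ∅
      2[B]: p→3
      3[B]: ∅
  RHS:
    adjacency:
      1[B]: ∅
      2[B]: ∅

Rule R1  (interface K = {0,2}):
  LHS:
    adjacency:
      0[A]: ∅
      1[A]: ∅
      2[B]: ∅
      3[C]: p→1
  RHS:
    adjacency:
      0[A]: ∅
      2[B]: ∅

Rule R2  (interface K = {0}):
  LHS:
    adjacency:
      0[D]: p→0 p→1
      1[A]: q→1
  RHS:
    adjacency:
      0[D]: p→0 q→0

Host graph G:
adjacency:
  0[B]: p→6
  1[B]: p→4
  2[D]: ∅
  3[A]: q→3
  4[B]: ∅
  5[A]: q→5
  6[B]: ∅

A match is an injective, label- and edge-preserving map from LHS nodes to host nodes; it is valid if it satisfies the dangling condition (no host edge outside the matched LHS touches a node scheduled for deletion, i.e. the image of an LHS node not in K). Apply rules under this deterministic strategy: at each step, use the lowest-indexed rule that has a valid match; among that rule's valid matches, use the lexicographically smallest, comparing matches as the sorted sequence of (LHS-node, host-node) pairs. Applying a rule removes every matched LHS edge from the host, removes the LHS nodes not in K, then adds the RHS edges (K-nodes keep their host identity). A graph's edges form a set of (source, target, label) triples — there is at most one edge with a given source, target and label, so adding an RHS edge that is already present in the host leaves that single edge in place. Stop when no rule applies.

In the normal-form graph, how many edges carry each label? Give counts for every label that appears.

start.  V:7 E:4  edges: 0-p->6 1-p->4 3-q->3 5-q->5
1. fire R0 via {0↦3, 1↦0, 2↦1, 3↦4}  →  V:5 E:2  edges: 0-p->6 5-q->5
2. fire R0 via {0↦5, 1↦1, 2↦0, 3↦6}  →  V:3 E:0  edges: ∅
final graph: no rule applies after step 2
NF edges: []

Answer: (no edges)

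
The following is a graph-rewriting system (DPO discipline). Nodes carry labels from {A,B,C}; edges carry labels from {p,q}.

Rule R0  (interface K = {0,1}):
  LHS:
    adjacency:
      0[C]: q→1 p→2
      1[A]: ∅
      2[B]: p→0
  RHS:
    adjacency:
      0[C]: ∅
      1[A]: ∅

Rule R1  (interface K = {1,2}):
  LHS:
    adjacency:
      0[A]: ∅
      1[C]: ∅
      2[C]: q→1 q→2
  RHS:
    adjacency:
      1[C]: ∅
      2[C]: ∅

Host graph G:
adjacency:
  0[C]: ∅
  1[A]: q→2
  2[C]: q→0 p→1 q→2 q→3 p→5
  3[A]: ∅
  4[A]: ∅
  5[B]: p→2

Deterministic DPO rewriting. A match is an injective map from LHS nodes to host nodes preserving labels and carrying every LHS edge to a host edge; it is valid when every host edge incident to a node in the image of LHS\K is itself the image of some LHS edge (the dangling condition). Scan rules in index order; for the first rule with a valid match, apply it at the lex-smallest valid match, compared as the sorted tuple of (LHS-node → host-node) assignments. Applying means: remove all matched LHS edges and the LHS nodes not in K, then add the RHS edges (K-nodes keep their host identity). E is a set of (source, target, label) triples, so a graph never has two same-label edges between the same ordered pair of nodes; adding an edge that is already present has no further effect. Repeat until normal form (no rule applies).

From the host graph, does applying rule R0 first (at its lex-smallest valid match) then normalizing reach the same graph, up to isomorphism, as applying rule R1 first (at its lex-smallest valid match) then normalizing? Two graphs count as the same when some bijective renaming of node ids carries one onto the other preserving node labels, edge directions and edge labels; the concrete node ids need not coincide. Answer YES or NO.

Answer: YES

Derivation:
branch R0-first: apply at {0↦2, 1↦3, 2↦5} → |E|=4, then 1 more step(s) → NF |V|=4 |E|=2 V={0:C, 1:A, 2:C, 4:A} E=1-q->2 2-p->1
branch R1-first: apply at {0↦4, 1↦0, 2↦2} → |E|=5, then 1 more step(s) → NF |V|=4 |E|=2 V={0:C, 1:A, 2:C, 3:A} E=1-q->2 2-p->1
graphs isomorphic (equal up to label-preserving node renaming)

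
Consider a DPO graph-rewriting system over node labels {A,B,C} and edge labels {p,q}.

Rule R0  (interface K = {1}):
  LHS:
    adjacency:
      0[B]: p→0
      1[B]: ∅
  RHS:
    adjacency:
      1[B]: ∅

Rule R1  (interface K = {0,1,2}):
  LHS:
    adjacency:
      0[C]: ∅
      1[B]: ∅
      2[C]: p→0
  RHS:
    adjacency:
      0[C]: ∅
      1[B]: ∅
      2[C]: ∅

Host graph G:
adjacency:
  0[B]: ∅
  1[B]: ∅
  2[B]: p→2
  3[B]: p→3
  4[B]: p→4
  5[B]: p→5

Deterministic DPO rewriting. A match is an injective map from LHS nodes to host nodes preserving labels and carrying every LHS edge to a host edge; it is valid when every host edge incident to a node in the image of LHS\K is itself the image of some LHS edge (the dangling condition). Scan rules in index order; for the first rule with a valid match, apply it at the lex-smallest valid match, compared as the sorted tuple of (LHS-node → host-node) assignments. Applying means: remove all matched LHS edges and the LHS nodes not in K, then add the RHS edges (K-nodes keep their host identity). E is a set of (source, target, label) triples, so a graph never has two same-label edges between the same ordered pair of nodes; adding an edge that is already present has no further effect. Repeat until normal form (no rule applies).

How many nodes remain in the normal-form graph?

Answer: 2

Steps:
initial: |V|=6 |E|=4  E = 2-p->2 3-p->3 4-p->4 5-p->5
step 1: apply R0 at {0↦2, 1↦0}  → |V|=5 |E|=3  E = 3-p->3 4-p->4 5-p->5
step 2: apply R0 at {0↦3, 1↦0}  → |V|=4 |E|=2  E = 4-p->4 5-p->5
step 3: apply R0 at {0↦4, 1↦0}  → |V|=3 |E|=1  E = 5-p->5
step 4: apply R0 at {0↦5, 1↦0}  → |V|=2 |E|=0  E = ∅
halt: no rule applies after step 4
NF nodes: {0:B, 1:B}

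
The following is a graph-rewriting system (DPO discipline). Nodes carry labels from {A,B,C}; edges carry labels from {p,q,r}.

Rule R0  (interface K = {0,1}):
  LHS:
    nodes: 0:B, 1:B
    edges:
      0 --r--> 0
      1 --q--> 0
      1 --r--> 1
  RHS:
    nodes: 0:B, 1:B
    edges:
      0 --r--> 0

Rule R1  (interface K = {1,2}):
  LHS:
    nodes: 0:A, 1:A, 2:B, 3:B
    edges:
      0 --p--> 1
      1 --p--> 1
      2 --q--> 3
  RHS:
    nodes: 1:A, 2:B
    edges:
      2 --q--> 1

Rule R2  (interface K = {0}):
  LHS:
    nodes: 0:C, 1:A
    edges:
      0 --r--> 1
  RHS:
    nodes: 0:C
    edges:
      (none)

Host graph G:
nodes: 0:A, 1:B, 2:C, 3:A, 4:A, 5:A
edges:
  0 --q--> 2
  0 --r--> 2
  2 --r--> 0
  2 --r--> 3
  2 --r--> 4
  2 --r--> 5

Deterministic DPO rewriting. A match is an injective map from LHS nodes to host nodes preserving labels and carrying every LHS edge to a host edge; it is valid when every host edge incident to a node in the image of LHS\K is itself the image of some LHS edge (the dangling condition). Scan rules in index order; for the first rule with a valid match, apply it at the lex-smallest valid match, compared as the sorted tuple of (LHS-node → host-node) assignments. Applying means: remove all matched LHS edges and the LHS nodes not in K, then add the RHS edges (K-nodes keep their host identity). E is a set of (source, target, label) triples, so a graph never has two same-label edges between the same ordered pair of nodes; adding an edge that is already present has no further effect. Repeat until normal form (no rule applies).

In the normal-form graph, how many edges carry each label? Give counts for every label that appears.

start.  V:6 E:6  edges: 0-q->2 0-r->2 2-r->0 2-r->3 2-r->4 2-r->5
1. fire R2 via {0↦2, 1↦3}  →  V:5 E:5  edges: 0-q->2 0-r->2 2-r->0 2-r->4 2-r->5
2. fire R2 via {0↦2, 1↦4}  →  V:4 E:4  edges: 0-q->2 0-r->2 2-r->0 2-r->5
3. fire R2 via {0↦2, 1↦5}  →  V:3 E:3  edges: 0-q->2 0-r->2 2-r->0
normal form: no rule applies after step 3
NF edges: [(0, 2, 'q'), (0, 2, 'r'), (2, 0, 'r')]

Answer: q:1 r:2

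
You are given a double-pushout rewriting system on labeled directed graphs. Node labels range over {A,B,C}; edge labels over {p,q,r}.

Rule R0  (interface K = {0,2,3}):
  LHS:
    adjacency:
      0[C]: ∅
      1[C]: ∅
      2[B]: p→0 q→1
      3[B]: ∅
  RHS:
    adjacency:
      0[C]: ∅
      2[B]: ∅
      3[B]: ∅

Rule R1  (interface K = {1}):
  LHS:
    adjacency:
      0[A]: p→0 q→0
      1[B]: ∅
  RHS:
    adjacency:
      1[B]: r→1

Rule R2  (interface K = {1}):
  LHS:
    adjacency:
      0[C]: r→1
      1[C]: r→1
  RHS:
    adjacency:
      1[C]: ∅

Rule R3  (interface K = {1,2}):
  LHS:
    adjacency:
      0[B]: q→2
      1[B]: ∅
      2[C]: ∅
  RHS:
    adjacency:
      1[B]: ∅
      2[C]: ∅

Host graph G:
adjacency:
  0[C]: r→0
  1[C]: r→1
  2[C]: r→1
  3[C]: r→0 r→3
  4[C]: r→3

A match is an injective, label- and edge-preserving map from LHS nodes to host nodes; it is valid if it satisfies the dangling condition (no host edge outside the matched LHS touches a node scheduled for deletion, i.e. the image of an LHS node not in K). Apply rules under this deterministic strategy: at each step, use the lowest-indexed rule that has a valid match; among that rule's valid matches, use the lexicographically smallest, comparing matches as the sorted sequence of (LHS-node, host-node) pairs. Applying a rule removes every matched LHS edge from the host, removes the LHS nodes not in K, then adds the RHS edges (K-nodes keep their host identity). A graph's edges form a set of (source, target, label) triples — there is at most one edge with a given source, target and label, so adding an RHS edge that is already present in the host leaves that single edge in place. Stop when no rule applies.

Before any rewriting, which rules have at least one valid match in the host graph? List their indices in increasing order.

Answer: [R2]

Derivation:
R0: no valid match — LHS pattern not found
R1: no valid match — LHS pattern not found
R2: 2 valid matches — {0↦2, 1↦1}, {0↦4, 1↦3}
R3: no valid match — LHS pattern not found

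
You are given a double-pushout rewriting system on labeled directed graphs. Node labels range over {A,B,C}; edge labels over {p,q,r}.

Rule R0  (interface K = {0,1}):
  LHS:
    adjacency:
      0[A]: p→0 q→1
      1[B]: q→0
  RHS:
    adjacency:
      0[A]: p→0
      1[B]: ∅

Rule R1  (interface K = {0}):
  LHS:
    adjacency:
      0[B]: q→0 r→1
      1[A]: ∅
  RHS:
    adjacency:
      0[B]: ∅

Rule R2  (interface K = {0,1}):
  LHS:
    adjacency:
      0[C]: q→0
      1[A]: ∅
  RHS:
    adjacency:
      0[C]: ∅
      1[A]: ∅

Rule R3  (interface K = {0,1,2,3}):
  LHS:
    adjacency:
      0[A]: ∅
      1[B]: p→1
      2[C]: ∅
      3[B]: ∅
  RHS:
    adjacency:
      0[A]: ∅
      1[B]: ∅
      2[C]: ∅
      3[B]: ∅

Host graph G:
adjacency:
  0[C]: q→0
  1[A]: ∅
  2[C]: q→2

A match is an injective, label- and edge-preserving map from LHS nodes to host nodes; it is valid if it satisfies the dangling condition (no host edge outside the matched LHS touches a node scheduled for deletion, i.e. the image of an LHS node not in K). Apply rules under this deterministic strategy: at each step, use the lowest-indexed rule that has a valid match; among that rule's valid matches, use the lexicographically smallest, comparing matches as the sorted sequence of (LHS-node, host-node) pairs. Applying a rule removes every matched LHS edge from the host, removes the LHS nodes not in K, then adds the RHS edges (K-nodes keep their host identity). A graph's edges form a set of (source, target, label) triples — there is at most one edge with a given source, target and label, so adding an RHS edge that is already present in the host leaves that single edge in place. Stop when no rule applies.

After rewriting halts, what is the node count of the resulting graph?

Answer: 3

Steps:
[0] host  ⇒  3 nodes, 2 edges  {0-q->0 2-q->2}
[1] R2 @ {0↦0, 1↦1}  ⇒  3 nodes, 1 edges  {2-q->2}
[2] R2 @ {0↦2, 1↦1}  ⇒  3 nodes, 0 edges  {∅}
final graph: no rule applies after step 2
NF nodes: {0:C, 1:A, 2:C}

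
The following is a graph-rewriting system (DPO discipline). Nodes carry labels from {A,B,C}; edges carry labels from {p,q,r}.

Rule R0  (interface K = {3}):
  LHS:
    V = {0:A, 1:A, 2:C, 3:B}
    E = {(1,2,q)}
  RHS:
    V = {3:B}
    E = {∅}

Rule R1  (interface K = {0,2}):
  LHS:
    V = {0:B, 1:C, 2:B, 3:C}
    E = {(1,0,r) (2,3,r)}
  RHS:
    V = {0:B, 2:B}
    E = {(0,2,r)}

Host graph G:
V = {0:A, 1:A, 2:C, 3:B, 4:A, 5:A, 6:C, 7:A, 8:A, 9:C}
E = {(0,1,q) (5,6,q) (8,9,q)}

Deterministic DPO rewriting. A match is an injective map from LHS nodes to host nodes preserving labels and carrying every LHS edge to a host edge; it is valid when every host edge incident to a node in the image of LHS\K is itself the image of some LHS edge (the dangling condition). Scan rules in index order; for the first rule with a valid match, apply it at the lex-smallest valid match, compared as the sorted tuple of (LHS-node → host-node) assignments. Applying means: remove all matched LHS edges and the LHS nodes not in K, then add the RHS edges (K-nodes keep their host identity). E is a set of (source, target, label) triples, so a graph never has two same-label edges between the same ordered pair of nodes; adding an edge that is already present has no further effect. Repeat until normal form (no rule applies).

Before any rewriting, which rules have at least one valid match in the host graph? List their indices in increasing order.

R0: 4 valid matches — {0↦4, 1↦5, 2↦6, 3↦3}, {0↦4, 1↦8, 2↦9, 3↦3}, {0↦7, 1↦5, 2↦6, 3↦3} (+1 more)
R1: no valid match — LHS pattern not found

Answer: [R0]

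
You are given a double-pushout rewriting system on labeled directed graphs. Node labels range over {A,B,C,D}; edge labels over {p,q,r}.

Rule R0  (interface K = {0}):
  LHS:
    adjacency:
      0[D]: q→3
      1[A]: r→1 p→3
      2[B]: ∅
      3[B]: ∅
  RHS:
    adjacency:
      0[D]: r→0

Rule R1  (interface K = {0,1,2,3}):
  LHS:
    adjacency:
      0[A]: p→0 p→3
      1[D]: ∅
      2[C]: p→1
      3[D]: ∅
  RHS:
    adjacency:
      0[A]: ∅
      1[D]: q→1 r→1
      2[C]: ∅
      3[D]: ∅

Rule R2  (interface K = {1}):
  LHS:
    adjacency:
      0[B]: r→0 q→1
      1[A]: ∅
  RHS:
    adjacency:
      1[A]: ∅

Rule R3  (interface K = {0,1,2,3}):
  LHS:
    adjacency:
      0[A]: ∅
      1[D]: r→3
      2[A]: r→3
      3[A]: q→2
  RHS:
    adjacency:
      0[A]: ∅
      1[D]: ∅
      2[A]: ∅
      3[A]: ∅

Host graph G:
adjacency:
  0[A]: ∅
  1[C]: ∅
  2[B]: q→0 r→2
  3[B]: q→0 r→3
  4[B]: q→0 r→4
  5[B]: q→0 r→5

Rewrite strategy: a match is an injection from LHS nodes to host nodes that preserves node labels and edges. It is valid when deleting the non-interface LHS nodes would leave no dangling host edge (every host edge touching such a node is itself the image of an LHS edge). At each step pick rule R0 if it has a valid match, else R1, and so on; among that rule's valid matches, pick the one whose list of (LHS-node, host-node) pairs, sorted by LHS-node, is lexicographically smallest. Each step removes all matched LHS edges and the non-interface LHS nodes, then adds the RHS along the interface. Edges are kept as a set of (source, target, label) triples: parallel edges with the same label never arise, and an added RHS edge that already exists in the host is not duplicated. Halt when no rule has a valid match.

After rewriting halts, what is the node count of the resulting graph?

Answer: 2

Rewrite trace:
start.  V:6 E:8  edges: 2-q->0 2-r->2 3-q->0 3-r->3 4-q->0 4-r->4 5-q->0 5-r->5
1. fire R2 via {0↦2, 1↦0}  →  V:5 E:6  edges: 3-q->0 3-r->3 4-q->0 4-r->4 5-q->0 5-r->5
2. fire R2 via {0↦3, 1↦0}  →  V:4 E:4  edges: 4-q->0 4-r->4 5-q->0 5-r->5
3. fire R2 via {0↦4, 1↦0}  →  V:3 E:2  edges: 5-q->0 5-r->5
4. fire R2 via {0↦5, 1↦0}  →  V:2 E:0  edges: ∅
halt: no rule applies after step 4
NF nodes: {0:A, 1:C}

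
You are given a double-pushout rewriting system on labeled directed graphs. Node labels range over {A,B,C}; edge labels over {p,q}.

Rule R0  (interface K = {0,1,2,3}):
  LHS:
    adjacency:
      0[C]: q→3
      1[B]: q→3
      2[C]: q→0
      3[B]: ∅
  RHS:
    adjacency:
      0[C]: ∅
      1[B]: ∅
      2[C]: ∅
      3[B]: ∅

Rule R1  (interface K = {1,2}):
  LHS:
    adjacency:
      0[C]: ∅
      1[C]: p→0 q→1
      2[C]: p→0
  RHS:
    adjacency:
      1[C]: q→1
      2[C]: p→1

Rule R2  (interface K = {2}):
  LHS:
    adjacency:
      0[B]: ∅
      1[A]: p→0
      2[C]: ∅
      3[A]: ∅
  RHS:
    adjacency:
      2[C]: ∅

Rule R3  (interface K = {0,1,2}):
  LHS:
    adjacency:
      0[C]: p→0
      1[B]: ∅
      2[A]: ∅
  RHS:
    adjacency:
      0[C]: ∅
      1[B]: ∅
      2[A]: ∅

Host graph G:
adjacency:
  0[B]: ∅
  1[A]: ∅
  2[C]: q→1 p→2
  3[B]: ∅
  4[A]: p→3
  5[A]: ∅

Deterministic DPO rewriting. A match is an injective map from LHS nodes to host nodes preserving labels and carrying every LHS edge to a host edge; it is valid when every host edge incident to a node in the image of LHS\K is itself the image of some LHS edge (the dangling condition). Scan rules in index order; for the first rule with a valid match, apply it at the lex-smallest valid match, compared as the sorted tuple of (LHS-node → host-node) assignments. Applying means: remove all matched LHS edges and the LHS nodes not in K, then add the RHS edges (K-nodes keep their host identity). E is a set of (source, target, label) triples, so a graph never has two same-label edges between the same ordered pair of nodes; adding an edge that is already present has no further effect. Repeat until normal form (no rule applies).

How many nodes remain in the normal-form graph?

Answer: 3

Rewrite trace:
[0] host  ⇒  6 nodes, 3 edges  {2-q->1 2-p->2 4-p->3}
[1] R2 @ {0↦3, 1↦4, 2↦2, 3↦5}  ⇒  3 nodes, 2 edges  {2-q->1 2-p->2}
[2] R3 @ {0↦2, 1↦0, 2↦1}  ⇒  3 nodes, 1 edges  {2-q->1}
final graph: no rule applies after step 2
NF nodes: {0:B, 1:A, 2:C}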